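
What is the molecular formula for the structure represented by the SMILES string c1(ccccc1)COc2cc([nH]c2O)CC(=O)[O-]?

C13H12NO4-

Heavy atoms from the SMILES: 13 C, 1 N, 4 O.
Implicit hydrogens by atom environment:
  6 × C (aromatic): 1 H each → 6
  4 × C (aromatic): no H
  2 × C: 2 H each → 4
  2 × O: no H
  1 × C: no H
  1 × N (aromatic): 1 H
  1 × O: 1 H
  1 × O (charge -1): no H
  Total hydrogens = 12.
Net charge -1.
Molecular formula: C13H12NO4-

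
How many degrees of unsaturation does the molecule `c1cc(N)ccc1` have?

Molecular formula from the SMILES: C6H7N.
DoU = (2C + 2 + N − H − X)/2 = (2·6 + 2 + 1 − 7 − 0)/2 = 8/2 = 4.
(Structurally: 1 ring(s) + 3 π bond(s) = 4.)

4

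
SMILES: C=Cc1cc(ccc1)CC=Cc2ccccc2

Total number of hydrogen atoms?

16

Hydrogens are implicit in SMILES; fill each atom to its normal valence:
  9 × C (aromatic): 1 H each → 9
  3 × C: 1 H each → 3
  3 × C (aromatic): no H
  2 × C: 2 H each → 4
  Total hydrogens = 16.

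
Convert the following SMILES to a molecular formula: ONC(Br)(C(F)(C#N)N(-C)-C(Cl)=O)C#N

Heavy atoms from the SMILES: 1 Br, 6 C, 1 Cl, 1 F, 4 N, 2 O.
Implicit hydrogens by atom environment:
  5 × C: no H
  3 × N: no H
  1 × Br: no H
  1 × C: 3 H
  1 × Cl: no H
  1 × F: no H
  1 × N: 1 H
  1 × O: 1 H
  1 × O: no H
  Total hydrogens = 5.
Molecular formula: C6H5BrClFN4O2

C6H5BrClFN4O2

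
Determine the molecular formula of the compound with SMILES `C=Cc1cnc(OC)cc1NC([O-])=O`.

Heavy atoms from the SMILES: 9 C, 2 N, 3 O.
Implicit hydrogens by atom environment:
  3 × C (aromatic): no H
  2 × C (aromatic): 1 H each → 2
  2 × O: no H
  1 × C: 3 H
  1 × C: 2 H
  1 × C: 1 H
  1 × C: no H
  1 × N: 1 H
  1 × N (aromatic): no H
  1 × O (charge -1): no H
  Total hydrogens = 9.
Net charge -1.
Molecular formula: C9H9N2O3-

C9H9N2O3-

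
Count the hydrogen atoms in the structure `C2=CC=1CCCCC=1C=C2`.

Hydrogens are implicit in SMILES; fill each atom to its normal valence:
  4 × C: 2 H each → 8
  4 × C (aromatic): 1 H each → 4
  2 × C (aromatic): no H
  Total hydrogens = 12.

12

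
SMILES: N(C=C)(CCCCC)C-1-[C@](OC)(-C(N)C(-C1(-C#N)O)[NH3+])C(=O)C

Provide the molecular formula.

C16H29N4O3+

Heavy atoms from the SMILES: 16 C, 4 N, 3 O.
Implicit hydrogens by atom environment:
  5 × C: 2 H each → 10
  4 × C: 1 H each → 4
  4 × C: no H
  3 × C: 3 H each → 9
  2 × N: no H
  2 × O: no H
  1 × N (charge +1): 3 H
  1 × N: 2 H
  1 × O: 1 H
  Total hydrogens = 29.
Net charge +1.
Molecular formula: C16H29N4O3+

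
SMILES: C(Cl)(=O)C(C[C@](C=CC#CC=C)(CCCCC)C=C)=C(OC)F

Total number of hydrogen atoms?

24

Hydrogens are implicit in SMILES; fill each atom to its normal valence:
  7 × C: 2 H each → 14
  6 × C: no H
  4 × C: 1 H each → 4
  2 × C: 3 H each → 6
  2 × O: no H
  1 × Cl: no H
  1 × F: no H
  Total hydrogens = 24.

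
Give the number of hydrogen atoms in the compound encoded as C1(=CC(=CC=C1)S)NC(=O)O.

7

Hydrogens are implicit in SMILES; fill each atom to its normal valence:
  4 × C (aromatic): 1 H each → 4
  2 × C (aromatic): no H
  1 × C: no H
  1 × N: 1 H
  1 × O: 1 H
  1 × O: no H
  1 × S: 1 H
  Total hydrogens = 7.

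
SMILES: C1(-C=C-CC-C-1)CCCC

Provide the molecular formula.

Heavy atoms from the SMILES: 10 C.
Implicit hydrogens by atom environment:
  6 × C: 2 H each → 12
  3 × C: 1 H each → 3
  1 × C: 3 H
  Total hydrogens = 18.
Molecular formula: C10H18

C10H18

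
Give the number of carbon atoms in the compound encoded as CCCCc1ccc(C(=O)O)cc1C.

12

The symbol for carbon appears 12 times in the SMILES. Lowercase c denotes aromatic carbon and counts toward C.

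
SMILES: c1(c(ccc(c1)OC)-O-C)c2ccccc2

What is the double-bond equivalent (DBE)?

Molecular formula from the SMILES: C14H14O2.
DoU = (2C + 2 + N − H − X)/2 = (2·14 + 2 + 0 − 14 − 0)/2 = 16/2 = 8.
(Structurally: 2 ring(s) + 6 π bond(s) = 8.)

8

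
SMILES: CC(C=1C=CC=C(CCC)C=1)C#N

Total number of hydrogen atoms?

Hydrogens are implicit in SMILES; fill each atom to its normal valence:
  4 × C (aromatic): 1 H each → 4
  2 × C: 3 H each → 6
  2 × C: 2 H each → 4
  2 × C (aromatic): no H
  1 × C: 1 H
  1 × C: no H
  1 × N: no H
  Total hydrogens = 15.

15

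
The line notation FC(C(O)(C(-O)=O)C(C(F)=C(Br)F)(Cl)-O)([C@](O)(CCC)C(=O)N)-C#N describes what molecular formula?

C12H13BrClF3N2O6

Heavy atoms from the SMILES: 1 Br, 12 C, 1 Cl, 3 F, 2 N, 6 O.
Implicit hydrogens by atom environment:
  9 × C: no H
  4 × O: 1 H each → 4
  3 × F: no H
  2 × C: 2 H each → 4
  2 × O: no H
  1 × Br: no H
  1 × C: 3 H
  1 × Cl: no H
  1 × N: 2 H
  1 × N: no H
  Total hydrogens = 13.
Molecular formula: C12H13BrClF3N2O6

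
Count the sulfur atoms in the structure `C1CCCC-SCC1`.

The symbol for sulfur appears 1 time in the SMILES.

1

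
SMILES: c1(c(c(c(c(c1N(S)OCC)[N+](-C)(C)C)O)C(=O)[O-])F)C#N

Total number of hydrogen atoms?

16

Hydrogens are implicit in SMILES; fill each atom to its normal valence:
  6 × C (aromatic): no H
  4 × C: 3 H each → 12
  2 × C: no H
  2 × N: no H
  2 × O: no H
  1 × C: 2 H
  1 × F: no H
  1 × N (charge +1): no H
  1 × O: 1 H
  1 × O (charge -1): no H
  1 × S: 1 H
  Total hydrogens = 16.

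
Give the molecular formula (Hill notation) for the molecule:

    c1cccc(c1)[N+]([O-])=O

Heavy atoms from the SMILES: 6 C, 1 N, 2 O.
Implicit hydrogens by atom environment:
  5 × C (aromatic): 1 H each → 5
  1 × C (aromatic): no H
  1 × N (charge +1): no H
  1 × O: no H
  1 × O (charge -1): no H
  Total hydrogens = 5.
Molecular formula: C6H5NO2

C6H5NO2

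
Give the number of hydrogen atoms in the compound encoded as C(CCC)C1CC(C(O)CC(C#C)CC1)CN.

27

Hydrogens are implicit in SMILES; fill each atom to its normal valence:
  8 × C: 2 H each → 16
  5 × C: 1 H each → 5
  1 × C: 3 H
  1 × C: no H
  1 × N: 2 H
  1 × O: 1 H
  Total hydrogens = 27.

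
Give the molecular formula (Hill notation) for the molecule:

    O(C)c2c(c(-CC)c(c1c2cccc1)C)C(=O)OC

C16H18O3

Heavy atoms from the SMILES: 16 C, 3 O.
Implicit hydrogens by atom environment:
  6 × C (aromatic): no H
  4 × C: 3 H each → 12
  4 × C (aromatic): 1 H each → 4
  3 × O: no H
  1 × C: 2 H
  1 × C: no H
  Total hydrogens = 18.
Molecular formula: C16H18O3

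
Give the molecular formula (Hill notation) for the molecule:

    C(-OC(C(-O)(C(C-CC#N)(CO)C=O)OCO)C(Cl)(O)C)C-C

C14H24ClNO7

Heavy atoms from the SMILES: 14 C, 1 Cl, 1 N, 7 O.
Implicit hydrogens by atom environment:
  6 × C: 2 H each → 12
  4 × C: no H
  4 × O: 1 H each → 4
  3 × O: no H
  2 × C: 3 H each → 6
  2 × C: 1 H each → 2
  1 × Cl: no H
  1 × N: no H
  Total hydrogens = 24.
Molecular formula: C14H24ClNO7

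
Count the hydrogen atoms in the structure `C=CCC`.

8

Hydrogens are implicit in SMILES; fill each atom to its normal valence:
  2 × C: 2 H each → 4
  1 × C: 3 H
  1 × C: 1 H
  Total hydrogens = 8.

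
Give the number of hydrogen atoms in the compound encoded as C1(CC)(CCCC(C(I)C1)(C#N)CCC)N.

Hydrogens are implicit in SMILES; fill each atom to its normal valence:
  7 × C: 2 H each → 14
  3 × C: no H
  2 × C: 3 H each → 6
  1 × C: 1 H
  1 × I: no H
  1 × N: 2 H
  1 × N: no H
  Total hydrogens = 23.

23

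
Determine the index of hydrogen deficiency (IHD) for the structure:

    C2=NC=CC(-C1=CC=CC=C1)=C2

8

Molecular formula from the SMILES: C11H9N.
DoU = (2C + 2 + N − H − X)/2 = (2·11 + 2 + 1 − 9 − 0)/2 = 16/2 = 8.
(Structurally: 2 ring(s) + 6 π bond(s) = 8.)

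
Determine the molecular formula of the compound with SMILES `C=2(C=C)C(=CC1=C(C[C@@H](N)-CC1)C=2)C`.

C13H17N

Heavy atoms from the SMILES: 13 C, 1 N.
Implicit hydrogens by atom environment:
  4 × C: 2 H each → 8
  4 × C (aromatic): no H
  2 × C (aromatic): 1 H each → 2
  2 × C: 1 H each → 2
  1 × C: 3 H
  1 × N: 2 H
  Total hydrogens = 17.
Molecular formula: C13H17N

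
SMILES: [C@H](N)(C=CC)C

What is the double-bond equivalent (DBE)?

Molecular formula from the SMILES: C5H11N.
DoU = (2C + 2 + N − H − X)/2 = (2·5 + 2 + 1 − 11 − 0)/2 = 2/2 = 1.
(Structurally: 0 ring(s) + 1 π bond(s) = 1.)

1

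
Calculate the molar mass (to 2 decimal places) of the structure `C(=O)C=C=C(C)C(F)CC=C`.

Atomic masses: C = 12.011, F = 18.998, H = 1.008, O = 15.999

154.18

Molecular formula: C9H11FO.
M = 9×12.011 + 1×18.998 + 11×1.008 + 1×15.999 = 154.18 g/mol.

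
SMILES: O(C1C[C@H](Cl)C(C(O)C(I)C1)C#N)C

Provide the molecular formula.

Heavy atoms from the SMILES: 9 C, 1 Cl, 1 I, 1 N, 2 O.
Implicit hydrogens by atom environment:
  5 × C: 1 H each → 5
  2 × C: 2 H each → 4
  1 × C: 3 H
  1 × C: no H
  1 × Cl: no H
  1 × I: no H
  1 × N: no H
  1 × O: 1 H
  1 × O: no H
  Total hydrogens = 13.
Molecular formula: C9H13ClINO2

C9H13ClINO2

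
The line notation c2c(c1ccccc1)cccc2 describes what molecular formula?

C12H10

Heavy atoms from the SMILES: 12 C.
Implicit hydrogens by atom environment:
  10 × C (aromatic): 1 H each → 10
  2 × C (aromatic): no H
  Total hydrogens = 10.
Molecular formula: C12H10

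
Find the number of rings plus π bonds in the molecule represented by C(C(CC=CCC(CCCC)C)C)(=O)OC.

2

Molecular formula from the SMILES: C14H26O2.
DoU = (2C + 2 + N − H − X)/2 = (2·14 + 2 + 0 − 26 − 0)/2 = 4/2 = 2.
(Structurally: 0 ring(s) + 2 π bond(s) = 2.)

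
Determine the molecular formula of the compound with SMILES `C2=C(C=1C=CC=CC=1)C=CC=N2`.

C11H9N

Heavy atoms from the SMILES: 11 C, 1 N.
Implicit hydrogens by atom environment:
  9 × C (aromatic): 1 H each → 9
  2 × C (aromatic): no H
  1 × N (aromatic): no H
  Total hydrogens = 9.
Molecular formula: C11H9N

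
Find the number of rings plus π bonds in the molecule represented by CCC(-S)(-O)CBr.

Molecular formula from the SMILES: C4H9BrOS.
DoU = (2C + 2 + N − H − X)/2 = (2·4 + 2 + 0 − 9 − 1)/2 = 0/2 = 0.
(Structurally: 0 ring(s) + 0 π bond(s) = 0.)

0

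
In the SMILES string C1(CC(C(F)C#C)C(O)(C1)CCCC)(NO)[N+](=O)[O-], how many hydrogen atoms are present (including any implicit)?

Hydrogens are implicit in SMILES; fill each atom to its normal valence:
  5 × C: 2 H each → 10
  3 × C: 1 H each → 3
  3 × C: no H
  2 × O: 1 H each → 2
  1 × C: 3 H
  1 × F: no H
  1 × N: 1 H
  1 × N (charge +1): no H
  1 × O: no H
  1 × O (charge -1): no H
  Total hydrogens = 19.

19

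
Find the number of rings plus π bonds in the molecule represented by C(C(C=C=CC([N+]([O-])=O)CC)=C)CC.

4

Molecular formula from the SMILES: C11H17NO2.
DoU = (2C + 2 + N − H − X)/2 = (2·11 + 2 + 1 − 17 − 0)/2 = 8/2 = 4.
(Structurally: 0 ring(s) + 4 π bond(s) = 4.)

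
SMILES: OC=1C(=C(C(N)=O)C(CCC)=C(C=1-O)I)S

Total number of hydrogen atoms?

Hydrogens are implicit in SMILES; fill each atom to its normal valence:
  6 × C (aromatic): no H
  2 × C: 2 H each → 4
  2 × O: 1 H each → 2
  1 × C: 3 H
  1 × C: no H
  1 × I: no H
  1 × N: 2 H
  1 × O: no H
  1 × S: 1 H
  Total hydrogens = 12.

12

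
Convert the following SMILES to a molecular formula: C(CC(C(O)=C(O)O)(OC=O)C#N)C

C8H11NO5

Heavy atoms from the SMILES: 8 C, 1 N, 5 O.
Implicit hydrogens by atom environment:
  4 × C: no H
  3 × O: 1 H each → 3
  2 × C: 2 H each → 4
  2 × O: no H
  1 × C: 3 H
  1 × C: 1 H
  1 × N: no H
  Total hydrogens = 11.
Molecular formula: C8H11NO5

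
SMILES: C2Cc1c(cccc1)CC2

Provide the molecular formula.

C10H12

Heavy atoms from the SMILES: 10 C.
Implicit hydrogens by atom environment:
  4 × C: 2 H each → 8
  4 × C (aromatic): 1 H each → 4
  2 × C (aromatic): no H
  Total hydrogens = 12.
Molecular formula: C10H12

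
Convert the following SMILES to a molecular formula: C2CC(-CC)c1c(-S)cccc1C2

Heavy atoms from the SMILES: 12 C, 1 S.
Implicit hydrogens by atom environment:
  4 × C: 2 H each → 8
  3 × C (aromatic): 1 H each → 3
  3 × C (aromatic): no H
  1 × C: 3 H
  1 × C: 1 H
  1 × S: 1 H
  Total hydrogens = 16.
Molecular formula: C12H16S

C12H16S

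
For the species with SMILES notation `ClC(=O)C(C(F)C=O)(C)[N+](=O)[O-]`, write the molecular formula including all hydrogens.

Heavy atoms from the SMILES: 5 C, 1 Cl, 1 F, 1 N, 4 O.
Implicit hydrogens by atom environment:
  3 × O: no H
  2 × C: 1 H each → 2
  2 × C: no H
  1 × C: 3 H
  1 × Cl: no H
  1 × F: no H
  1 × N (charge +1): no H
  1 × O (charge -1): no H
  Total hydrogens = 5.
Molecular formula: C5H5ClFNO4

C5H5ClFNO4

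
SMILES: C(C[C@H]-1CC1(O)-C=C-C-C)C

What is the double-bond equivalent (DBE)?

2

Molecular formula from the SMILES: C10H18O.
DoU = (2C + 2 + N − H − X)/2 = (2·10 + 2 + 0 − 18 − 0)/2 = 4/2 = 2.
(Structurally: 1 ring(s) + 1 π bond(s) = 2.)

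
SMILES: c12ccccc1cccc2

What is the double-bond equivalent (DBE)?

7

Molecular formula from the SMILES: C10H8.
DoU = (2C + 2 + N − H − X)/2 = (2·10 + 2 + 0 − 8 − 0)/2 = 14/2 = 7.
(Structurally: 2 ring(s) + 5 π bond(s) = 7.)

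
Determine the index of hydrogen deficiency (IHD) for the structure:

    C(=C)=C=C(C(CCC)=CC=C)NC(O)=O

Molecular formula from the SMILES: C12H15NO2.
DoU = (2C + 2 + N − H − X)/2 = (2·12 + 2 + 1 − 15 − 0)/2 = 12/2 = 6.
(Structurally: 0 ring(s) + 6 π bond(s) = 6.)

6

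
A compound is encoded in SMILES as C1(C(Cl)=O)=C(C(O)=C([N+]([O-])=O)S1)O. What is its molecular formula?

Heavy atoms from the SMILES: 5 C, 1 Cl, 1 N, 5 O, 1 S.
Implicit hydrogens by atom environment:
  4 × C (aromatic): no H
  2 × O: 1 H each → 2
  2 × O: no H
  1 × C: no H
  1 × Cl: no H
  1 × N (charge +1): no H
  1 × O (charge -1): no H
  1 × S (aromatic): no H
  Total hydrogens = 2.
Molecular formula: C5H2ClNO5S

C5H2ClNO5S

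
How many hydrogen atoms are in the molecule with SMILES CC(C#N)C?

7

Hydrogens are implicit in SMILES; fill each atom to its normal valence:
  2 × C: 3 H each → 6
  1 × C: 1 H
  1 × C: no H
  1 × N: no H
  Total hydrogens = 7.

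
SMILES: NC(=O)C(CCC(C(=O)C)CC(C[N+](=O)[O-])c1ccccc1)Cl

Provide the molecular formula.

C16H21ClN2O4

Heavy atoms from the SMILES: 16 C, 1 Cl, 2 N, 4 O.
Implicit hydrogens by atom environment:
  5 × C (aromatic): 1 H each → 5
  4 × C: 2 H each → 8
  3 × C: 1 H each → 3
  3 × O: no H
  2 × C: no H
  1 × C: 3 H
  1 × C (aromatic): no H
  1 × Cl: no H
  1 × N: 2 H
  1 × N (charge +1): no H
  1 × O (charge -1): no H
  Total hydrogens = 21.
Molecular formula: C16H21ClN2O4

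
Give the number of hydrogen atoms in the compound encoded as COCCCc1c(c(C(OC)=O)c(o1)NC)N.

18

Hydrogens are implicit in SMILES; fill each atom to its normal valence:
  4 × C (aromatic): no H
  3 × C: 3 H each → 9
  3 × C: 2 H each → 6
  3 × O: no H
  1 × C: no H
  1 × N: 2 H
  1 × N: 1 H
  1 × O (aromatic): no H
  Total hydrogens = 18.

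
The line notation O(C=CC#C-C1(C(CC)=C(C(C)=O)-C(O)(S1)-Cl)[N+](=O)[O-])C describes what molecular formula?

C13H14ClNO5S

Heavy atoms from the SMILES: 13 C, 1 Cl, 1 N, 5 O, 1 S.
Implicit hydrogens by atom environment:
  7 × C: no H
  3 × C: 3 H each → 9
  3 × O: no H
  2 × C: 1 H each → 2
  1 × C: 2 H
  1 × Cl: no H
  1 × N (charge +1): no H
  1 × O: 1 H
  1 × O (charge -1): no H
  1 × S: no H
  Total hydrogens = 14.
Molecular formula: C13H14ClNO5S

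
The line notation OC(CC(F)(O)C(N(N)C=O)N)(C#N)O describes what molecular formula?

C6H11FN4O4

Heavy atoms from the SMILES: 6 C, 1 F, 4 N, 4 O.
Implicit hydrogens by atom environment:
  3 × C: no H
  3 × O: 1 H each → 3
  2 × C: 1 H each → 2
  2 × N: 2 H each → 4
  2 × N: no H
  1 × C: 2 H
  1 × F: no H
  1 × O: no H
  Total hydrogens = 11.
Molecular formula: C6H11FN4O4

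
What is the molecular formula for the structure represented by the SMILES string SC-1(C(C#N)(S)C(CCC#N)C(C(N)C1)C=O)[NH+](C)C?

C13H21N4OS2+

Heavy atoms from the SMILES: 13 C, 4 N, 1 O, 2 S.
Implicit hydrogens by atom environment:
  4 × C: 1 H each → 4
  4 × C: no H
  3 × C: 2 H each → 6
  2 × C: 3 H each → 6
  2 × N: no H
  2 × S: 1 H each → 2
  1 × N: 2 H
  1 × N (charge +1): 1 H
  1 × O: no H
  Total hydrogens = 21.
Net charge +1.
Molecular formula: C13H21N4OS2+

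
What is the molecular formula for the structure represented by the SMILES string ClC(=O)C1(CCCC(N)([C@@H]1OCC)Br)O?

C9H15BrClNO3

Heavy atoms from the SMILES: 1 Br, 9 C, 1 Cl, 1 N, 3 O.
Implicit hydrogens by atom environment:
  4 × C: 2 H each → 8
  3 × C: no H
  2 × O: no H
  1 × Br: no H
  1 × C: 3 H
  1 × C: 1 H
  1 × Cl: no H
  1 × N: 2 H
  1 × O: 1 H
  Total hydrogens = 15.
Molecular formula: C9H15BrClNO3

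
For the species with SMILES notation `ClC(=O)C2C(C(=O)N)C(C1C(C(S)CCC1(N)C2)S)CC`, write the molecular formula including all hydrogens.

Heavy atoms from the SMILES: 14 C, 1 Cl, 2 N, 2 O, 2 S.
Implicit hydrogens by atom environment:
  6 × C: 1 H each → 6
  4 × C: 2 H each → 8
  3 × C: no H
  2 × N: 2 H each → 4
  2 × O: no H
  2 × S: 1 H each → 2
  1 × C: 3 H
  1 × Cl: no H
  Total hydrogens = 23.
Molecular formula: C14H23ClN2O2S2

C14H23ClN2O2S2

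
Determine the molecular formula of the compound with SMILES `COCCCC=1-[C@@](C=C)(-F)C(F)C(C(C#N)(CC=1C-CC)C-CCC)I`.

Heavy atoms from the SMILES: 21 C, 2 F, 1 I, 1 N, 1 O.
Implicit hydrogens by atom environment:
  10 × C: 2 H each → 20
  5 × C: no H
  3 × C: 3 H each → 9
  3 × C: 1 H each → 3
  2 × F: no H
  1 × I: no H
  1 × N: no H
  1 × O: no H
  Total hydrogens = 32.
Molecular formula: C21H32F2INO

C21H32F2INO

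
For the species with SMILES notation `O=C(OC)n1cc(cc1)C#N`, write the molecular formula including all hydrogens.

C7H6N2O2

Heavy atoms from the SMILES: 7 C, 2 N, 2 O.
Implicit hydrogens by atom environment:
  3 × C (aromatic): 1 H each → 3
  2 × C: no H
  2 × O: no H
  1 × C: 3 H
  1 × C (aromatic): no H
  1 × N (aromatic): no H
  1 × N: no H
  Total hydrogens = 6.
Molecular formula: C7H6N2O2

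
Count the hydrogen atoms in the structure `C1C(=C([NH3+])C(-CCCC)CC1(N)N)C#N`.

21

Hydrogens are implicit in SMILES; fill each atom to its normal valence:
  5 × C: 2 H each → 10
  4 × C: no H
  2 × N: 2 H each → 4
  1 × C: 3 H
  1 × C: 1 H
  1 × N (charge +1): 3 H
  1 × N: no H
  Total hydrogens = 21.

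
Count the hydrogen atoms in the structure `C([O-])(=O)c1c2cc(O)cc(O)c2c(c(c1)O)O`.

7

Hydrogens are implicit in SMILES; fill each atom to its normal valence:
  7 × C (aromatic): no H
  4 × O: 1 H each → 4
  3 × C (aromatic): 1 H each → 3
  1 × C: no H
  1 × O: no H
  1 × O (charge -1): no H
  Total hydrogens = 7.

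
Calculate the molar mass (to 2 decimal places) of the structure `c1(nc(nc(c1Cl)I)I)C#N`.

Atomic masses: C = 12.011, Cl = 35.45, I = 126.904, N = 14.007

Molecular formula: C5ClI2N3.
M = 5×12.011 + 1×35.45 + 2×126.904 + 3×14.007 = 391.33 g/mol.

391.33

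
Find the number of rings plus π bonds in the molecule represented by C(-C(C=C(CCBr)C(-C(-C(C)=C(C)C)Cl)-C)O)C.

Molecular formula from the SMILES: C15H26BrClO.
DoU = (2C + 2 + N − H − X)/2 = (2·15 + 2 + 0 − 26 − 2)/2 = 4/2 = 2.
(Structurally: 0 ring(s) + 2 π bond(s) = 2.)

2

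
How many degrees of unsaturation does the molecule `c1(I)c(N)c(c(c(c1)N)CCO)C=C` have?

5

Molecular formula from the SMILES: C10H13IN2O.
DoU = (2C + 2 + N − H − X)/2 = (2·10 + 2 + 2 − 13 − 1)/2 = 10/2 = 5.
(Structurally: 1 ring(s) + 4 π bond(s) = 5.)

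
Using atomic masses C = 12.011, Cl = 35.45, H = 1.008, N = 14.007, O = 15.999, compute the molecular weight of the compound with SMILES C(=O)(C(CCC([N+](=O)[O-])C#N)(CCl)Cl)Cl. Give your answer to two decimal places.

273.49

Molecular formula: C7H7Cl3N2O3.
M = 7×12.011 + 3×35.45 + 7×1.008 + 2×14.007 + 3×15.999 = 273.49 g/mol.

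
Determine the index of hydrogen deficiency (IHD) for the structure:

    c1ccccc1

Molecular formula from the SMILES: C6H6.
DoU = (2C + 2 + N − H − X)/2 = (2·6 + 2 + 0 − 6 − 0)/2 = 8/2 = 4.
(Structurally: 1 ring(s) + 3 π bond(s) = 4.)

4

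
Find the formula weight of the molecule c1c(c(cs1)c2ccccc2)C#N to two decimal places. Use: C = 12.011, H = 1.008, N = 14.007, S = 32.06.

Molecular formula: C11H7NS.
M = 11×12.011 + 7×1.008 + 1×14.007 + 1×32.06 = 185.24 g/mol.

185.24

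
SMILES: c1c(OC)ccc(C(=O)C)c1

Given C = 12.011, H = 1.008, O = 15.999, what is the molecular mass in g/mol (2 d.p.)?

Molecular formula: C9H10O2.
M = 9×12.011 + 10×1.008 + 2×15.999 = 150.18 g/mol.

150.18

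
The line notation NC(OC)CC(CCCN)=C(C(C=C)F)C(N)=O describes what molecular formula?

Heavy atoms from the SMILES: 12 C, 1 F, 3 N, 2 O.
Implicit hydrogens by atom environment:
  5 × C: 2 H each → 10
  3 × C: 1 H each → 3
  3 × C: no H
  3 × N: 2 H each → 6
  2 × O: no H
  1 × C: 3 H
  1 × F: no H
  Total hydrogens = 22.
Molecular formula: C12H22FN3O2

C12H22FN3O2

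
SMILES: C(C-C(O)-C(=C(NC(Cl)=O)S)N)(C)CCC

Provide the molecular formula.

C10H19ClN2O2S

Heavy atoms from the SMILES: 10 C, 1 Cl, 2 N, 2 O, 1 S.
Implicit hydrogens by atom environment:
  3 × C: 2 H each → 6
  3 × C: no H
  2 × C: 3 H each → 6
  2 × C: 1 H each → 2
  1 × Cl: no H
  1 × N: 2 H
  1 × N: 1 H
  1 × O: 1 H
  1 × O: no H
  1 × S: 1 H
  Total hydrogens = 19.
Molecular formula: C10H19ClN2O2S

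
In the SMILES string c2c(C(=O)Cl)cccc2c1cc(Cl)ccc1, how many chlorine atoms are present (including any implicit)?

2

The symbol for chlorine appears 2 times in the SMILES.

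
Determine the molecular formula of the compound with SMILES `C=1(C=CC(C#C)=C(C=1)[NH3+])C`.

Heavy atoms from the SMILES: 9 C, 1 N.
Implicit hydrogens by atom environment:
  3 × C (aromatic): 1 H each → 3
  3 × C (aromatic): no H
  1 × C: 3 H
  1 × C: 1 H
  1 × C: no H
  1 × N (charge +1): 3 H
  Total hydrogens = 10.
Net charge +1.
Molecular formula: C9H10N+

C9H10N+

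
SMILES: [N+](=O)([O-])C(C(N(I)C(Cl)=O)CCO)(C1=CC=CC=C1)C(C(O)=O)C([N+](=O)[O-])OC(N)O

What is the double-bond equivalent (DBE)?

Molecular formula from the SMILES: C15H18ClIN4O10.
DoU = (2C + 2 + N − H − X)/2 = (2·15 + 2 + 4 − 18 − 2)/2 = 16/2 = 8.
(Structurally: 1 ring(s) + 7 π bond(s) = 8.)

8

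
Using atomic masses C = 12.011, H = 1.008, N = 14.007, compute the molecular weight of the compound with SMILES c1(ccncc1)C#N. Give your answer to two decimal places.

104.11

Molecular formula: C6H4N2.
M = 6×12.011 + 4×1.008 + 2×14.007 = 104.11 g/mol.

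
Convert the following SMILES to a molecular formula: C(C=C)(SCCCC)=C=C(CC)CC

Heavy atoms from the SMILES: 13 C, 1 S.
Implicit hydrogens by atom environment:
  6 × C: 2 H each → 12
  3 × C: 3 H each → 9
  3 × C: no H
  1 × C: 1 H
  1 × S: no H
  Total hydrogens = 22.
Molecular formula: C13H22S

C13H22S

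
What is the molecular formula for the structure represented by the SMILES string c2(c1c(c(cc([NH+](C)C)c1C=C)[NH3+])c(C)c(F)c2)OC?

[C16H21FN2O]2+

Heavy atoms from the SMILES: 16 C, 1 F, 2 N, 1 O.
Implicit hydrogens by atom environment:
  8 × C (aromatic): no H
  4 × C: 3 H each → 12
  2 × C (aromatic): 1 H each → 2
  1 × C: 2 H
  1 × C: 1 H
  1 × F: no H
  1 × N (charge +1): 3 H
  1 × N (charge +1): 1 H
  1 × O: no H
  Total hydrogens = 21.
Net charge +2.
Molecular formula: [C16H21FN2O]2+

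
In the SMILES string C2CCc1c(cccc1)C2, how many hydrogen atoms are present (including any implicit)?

12

Hydrogens are implicit in SMILES; fill each atom to its normal valence:
  4 × C: 2 H each → 8
  4 × C (aromatic): 1 H each → 4
  2 × C (aromatic): no H
  Total hydrogens = 12.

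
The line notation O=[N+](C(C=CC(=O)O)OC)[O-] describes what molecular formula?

C5H7NO5

Heavy atoms from the SMILES: 5 C, 1 N, 5 O.
Implicit hydrogens by atom environment:
  3 × C: 1 H each → 3
  3 × O: no H
  1 × C: 3 H
  1 × C: no H
  1 × N (charge +1): no H
  1 × O: 1 H
  1 × O (charge -1): no H
  Total hydrogens = 7.
Molecular formula: C5H7NO5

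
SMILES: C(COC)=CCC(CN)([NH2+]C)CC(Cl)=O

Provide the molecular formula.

C10H20ClN2O2+

Heavy atoms from the SMILES: 10 C, 1 Cl, 2 N, 2 O.
Implicit hydrogens by atom environment:
  4 × C: 2 H each → 8
  2 × C: 3 H each → 6
  2 × C: 1 H each → 2
  2 × C: no H
  2 × O: no H
  1 × Cl: no H
  1 × N (charge +1): 2 H
  1 × N: 2 H
  Total hydrogens = 20.
Net charge +1.
Molecular formula: C10H20ClN2O2+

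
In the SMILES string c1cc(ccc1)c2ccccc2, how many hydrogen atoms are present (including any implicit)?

Hydrogens are implicit in SMILES; fill each atom to its normal valence:
  10 × C (aromatic): 1 H each → 10
  2 × C (aromatic): no H
  Total hydrogens = 10.

10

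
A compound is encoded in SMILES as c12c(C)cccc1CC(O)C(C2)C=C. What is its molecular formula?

C13H16O

Heavy atoms from the SMILES: 13 C, 1 O.
Implicit hydrogens by atom environment:
  3 × C: 2 H each → 6
  3 × C (aromatic): 1 H each → 3
  3 × C: 1 H each → 3
  3 × C (aromatic): no H
  1 × C: 3 H
  1 × O: 1 H
  Total hydrogens = 16.
Molecular formula: C13H16O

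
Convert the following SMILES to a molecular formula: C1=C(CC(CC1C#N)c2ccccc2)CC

C15H17N

Heavy atoms from the SMILES: 15 C, 1 N.
Implicit hydrogens by atom environment:
  5 × C (aromatic): 1 H each → 5
  3 × C: 2 H each → 6
  3 × C: 1 H each → 3
  2 × C: no H
  1 × C: 3 H
  1 × C (aromatic): no H
  1 × N: no H
  Total hydrogens = 17.
Molecular formula: C15H17N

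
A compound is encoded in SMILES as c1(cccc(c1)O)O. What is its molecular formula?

Heavy atoms from the SMILES: 6 C, 2 O.
Implicit hydrogens by atom environment:
  4 × C (aromatic): 1 H each → 4
  2 × C (aromatic): no H
  2 × O: 1 H each → 2
  Total hydrogens = 6.
Molecular formula: C6H6O2

C6H6O2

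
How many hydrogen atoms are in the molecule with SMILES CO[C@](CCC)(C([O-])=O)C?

13

Hydrogens are implicit in SMILES; fill each atom to its normal valence:
  3 × C: 3 H each → 9
  2 × C: 2 H each → 4
  2 × C: no H
  2 × O: no H
  1 × O (charge -1): no H
  Total hydrogens = 13.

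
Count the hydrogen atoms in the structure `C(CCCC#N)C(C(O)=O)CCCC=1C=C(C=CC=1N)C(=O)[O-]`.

Hydrogens are implicit in SMILES; fill each atom to its normal valence:
  7 × C: 2 H each → 14
  3 × C (aromatic): 1 H each → 3
  3 × C (aromatic): no H
  3 × C: no H
  2 × O: no H
  1 × C: 1 H
  1 × N: 2 H
  1 × N: no H
  1 × O: 1 H
  1 × O (charge -1): no H
  Total hydrogens = 21.

21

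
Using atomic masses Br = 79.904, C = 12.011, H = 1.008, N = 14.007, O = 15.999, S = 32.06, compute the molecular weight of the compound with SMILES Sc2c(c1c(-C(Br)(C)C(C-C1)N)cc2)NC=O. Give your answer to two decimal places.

Molecular formula: C12H15BrN2OS.
M = 1×79.904 + 12×12.011 + 15×1.008 + 2×14.007 + 1×15.999 + 1×32.06 = 315.23 g/mol.

315.23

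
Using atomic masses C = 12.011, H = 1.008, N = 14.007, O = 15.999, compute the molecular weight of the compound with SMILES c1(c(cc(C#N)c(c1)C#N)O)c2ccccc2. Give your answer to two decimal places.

220.23

Molecular formula: C14H8N2O.
M = 14×12.011 + 8×1.008 + 2×14.007 + 1×15.999 = 220.23 g/mol.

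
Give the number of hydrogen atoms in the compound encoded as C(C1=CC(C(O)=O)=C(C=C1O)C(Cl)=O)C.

9

Hydrogens are implicit in SMILES; fill each atom to its normal valence:
  4 × C (aromatic): no H
  2 × C (aromatic): 1 H each → 2
  2 × C: no H
  2 × O: 1 H each → 2
  2 × O: no H
  1 × C: 3 H
  1 × C: 2 H
  1 × Cl: no H
  Total hydrogens = 9.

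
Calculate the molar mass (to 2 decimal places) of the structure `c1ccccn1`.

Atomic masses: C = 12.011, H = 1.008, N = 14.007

79.10

Molecular formula: C5H5N.
M = 5×12.011 + 5×1.008 + 1×14.007 = 79.10 g/mol.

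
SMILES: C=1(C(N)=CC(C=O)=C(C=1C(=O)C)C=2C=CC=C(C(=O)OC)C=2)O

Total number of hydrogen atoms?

Hydrogens are implicit in SMILES; fill each atom to its normal valence:
  7 × C (aromatic): no H
  5 × C (aromatic): 1 H each → 5
  4 × O: no H
  2 × C: 3 H each → 6
  2 × C: no H
  1 × C: 1 H
  1 × N: 2 H
  1 × O: 1 H
  Total hydrogens = 15.

15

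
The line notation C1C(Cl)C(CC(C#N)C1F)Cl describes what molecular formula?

Heavy atoms from the SMILES: 7 C, 2 Cl, 1 F, 1 N.
Implicit hydrogens by atom environment:
  4 × C: 1 H each → 4
  2 × C: 2 H each → 4
  2 × Cl: no H
  1 × C: no H
  1 × F: no H
  1 × N: no H
  Total hydrogens = 8.
Molecular formula: C7H8Cl2FN

C7H8Cl2FN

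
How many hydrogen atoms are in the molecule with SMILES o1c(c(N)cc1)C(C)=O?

Hydrogens are implicit in SMILES; fill each atom to its normal valence:
  2 × C (aromatic): 1 H each → 2
  2 × C (aromatic): no H
  1 × C: 3 H
  1 × C: no H
  1 × N: 2 H
  1 × O (aromatic): no H
  1 × O: no H
  Total hydrogens = 7.

7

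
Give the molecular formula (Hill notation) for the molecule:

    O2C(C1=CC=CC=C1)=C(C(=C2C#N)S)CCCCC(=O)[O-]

C16H14NO3S-

Heavy atoms from the SMILES: 16 C, 1 N, 3 O, 1 S.
Implicit hydrogens by atom environment:
  5 × C (aromatic): 1 H each → 5
  5 × C (aromatic): no H
  4 × C: 2 H each → 8
  2 × C: no H
  1 × N: no H
  1 × O (aromatic): no H
  1 × O: no H
  1 × O (charge -1): no H
  1 × S: 1 H
  Total hydrogens = 14.
Net charge -1.
Molecular formula: C16H14NO3S-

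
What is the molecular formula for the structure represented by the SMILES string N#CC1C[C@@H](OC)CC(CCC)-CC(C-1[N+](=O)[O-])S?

Heavy atoms from the SMILES: 13 C, 2 N, 3 O, 1 S.
Implicit hydrogens by atom environment:
  5 × C: 2 H each → 10
  5 × C: 1 H each → 5
  2 × C: 3 H each → 6
  2 × O: no H
  1 × C: no H
  1 × N (charge +1): no H
  1 × N: no H
  1 × O (charge -1): no H
  1 × S: 1 H
  Total hydrogens = 22.
Molecular formula: C13H22N2O3S

C13H22N2O3S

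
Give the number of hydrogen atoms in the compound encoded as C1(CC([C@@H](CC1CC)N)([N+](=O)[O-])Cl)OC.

Hydrogens are implicit in SMILES; fill each atom to its normal valence:
  3 × C: 2 H each → 6
  3 × C: 1 H each → 3
  2 × C: 3 H each → 6
  2 × O: no H
  1 × C: no H
  1 × Cl: no H
  1 × N: 2 H
  1 × N (charge +1): no H
  1 × O (charge -1): no H
  Total hydrogens = 17.

17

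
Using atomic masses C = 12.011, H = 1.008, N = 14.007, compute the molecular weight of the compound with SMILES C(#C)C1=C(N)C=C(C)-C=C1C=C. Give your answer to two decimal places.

157.22

Molecular formula: C11H11N.
M = 11×12.011 + 11×1.008 + 1×14.007 = 157.22 g/mol.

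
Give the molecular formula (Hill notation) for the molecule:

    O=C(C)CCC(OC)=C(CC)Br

Heavy atoms from the SMILES: 1 Br, 9 C, 2 O.
Implicit hydrogens by atom environment:
  3 × C: 3 H each → 9
  3 × C: 2 H each → 6
  3 × C: no H
  2 × O: no H
  1 × Br: no H
  Total hydrogens = 15.
Molecular formula: C9H15BrO2

C9H15BrO2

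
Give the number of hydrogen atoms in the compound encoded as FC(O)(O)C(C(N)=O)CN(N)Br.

Hydrogens are implicit in SMILES; fill each atom to its normal valence:
  2 × C: no H
  2 × N: 2 H each → 4
  2 × O: 1 H each → 2
  1 × Br: no H
  1 × C: 2 H
  1 × C: 1 H
  1 × F: no H
  1 × N: no H
  1 × O: no H
  Total hydrogens = 9.

9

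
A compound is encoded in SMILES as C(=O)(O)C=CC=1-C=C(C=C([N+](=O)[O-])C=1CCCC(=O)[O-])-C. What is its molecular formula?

Heavy atoms from the SMILES: 14 C, 1 N, 6 O.
Implicit hydrogens by atom environment:
  4 × C (aromatic): no H
  3 × C: 2 H each → 6
  3 × O: no H
  2 × C (aromatic): 1 H each → 2
  2 × C: 1 H each → 2
  2 × C: no H
  2 × O (charge -1): no H
  1 × C: 3 H
  1 × N (charge +1): no H
  1 × O: 1 H
  Total hydrogens = 14.
Net charge -1.
Molecular formula: C14H14NO6-

C14H14NO6-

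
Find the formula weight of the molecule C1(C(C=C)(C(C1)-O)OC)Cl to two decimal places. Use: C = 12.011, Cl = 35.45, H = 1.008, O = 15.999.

Molecular formula: C7H11ClO2.
M = 7×12.011 + 1×35.45 + 11×1.008 + 2×15.999 = 162.61 g/mol.

162.61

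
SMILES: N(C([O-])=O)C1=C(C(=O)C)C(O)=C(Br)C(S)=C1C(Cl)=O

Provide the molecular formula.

Heavy atoms from the SMILES: 1 Br, 10 C, 1 Cl, 1 N, 5 O, 1 S.
Implicit hydrogens by atom environment:
  6 × C (aromatic): no H
  3 × C: no H
  3 × O: no H
  1 × Br: no H
  1 × C: 3 H
  1 × Cl: no H
  1 × N: 1 H
  1 × O: 1 H
  1 × O (charge -1): no H
  1 × S: 1 H
  Total hydrogens = 6.
Net charge -1.
Molecular formula: C10H6BrClNO5S-

C10H6BrClNO5S-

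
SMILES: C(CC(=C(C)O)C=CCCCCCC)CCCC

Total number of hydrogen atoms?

Hydrogens are implicit in SMILES; fill each atom to its normal valence:
  10 × C: 2 H each → 20
  3 × C: 3 H each → 9
  2 × C: 1 H each → 2
  2 × C: no H
  1 × O: 1 H
  Total hydrogens = 32.

32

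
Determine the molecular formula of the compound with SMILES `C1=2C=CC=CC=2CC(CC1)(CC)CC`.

C14H20

Heavy atoms from the SMILES: 14 C.
Implicit hydrogens by atom environment:
  5 × C: 2 H each → 10
  4 × C (aromatic): 1 H each → 4
  2 × C: 3 H each → 6
  2 × C (aromatic): no H
  1 × C: no H
  Total hydrogens = 20.
Molecular formula: C14H20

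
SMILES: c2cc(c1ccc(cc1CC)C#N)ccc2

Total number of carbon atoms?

The symbol for carbon appears 15 times in the SMILES. Lowercase c denotes aromatic carbon and counts toward C.

15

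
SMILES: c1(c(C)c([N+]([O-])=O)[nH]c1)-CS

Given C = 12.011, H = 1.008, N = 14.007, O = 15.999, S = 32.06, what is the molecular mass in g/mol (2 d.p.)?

Molecular formula: C6H8N2O2S.
M = 6×12.011 + 8×1.008 + 2×14.007 + 2×15.999 + 1×32.06 = 172.20 g/mol.

172.20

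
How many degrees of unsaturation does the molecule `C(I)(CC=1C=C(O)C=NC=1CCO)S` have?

Molecular formula from the SMILES: C9H12INO2S.
DoU = (2C + 2 + N − H − X)/2 = (2·9 + 2 + 1 − 12 − 1)/2 = 8/2 = 4.
(Structurally: 1 ring(s) + 3 π bond(s) = 4.)

4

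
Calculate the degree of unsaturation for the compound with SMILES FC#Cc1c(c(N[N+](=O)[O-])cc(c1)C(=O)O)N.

8

Molecular formula from the SMILES: C9H6FN3O4.
DoU = (2C + 2 + N − H − X)/2 = (2·9 + 2 + 3 − 6 − 1)/2 = 16/2 = 8.
(Structurally: 1 ring(s) + 7 π bond(s) = 8.)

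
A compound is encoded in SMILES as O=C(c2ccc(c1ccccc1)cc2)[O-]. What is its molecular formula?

Heavy atoms from the SMILES: 13 C, 2 O.
Implicit hydrogens by atom environment:
  9 × C (aromatic): 1 H each → 9
  3 × C (aromatic): no H
  1 × C: no H
  1 × O: no H
  1 × O (charge -1): no H
  Total hydrogens = 9.
Net charge -1.
Molecular formula: C13H9O2-

C13H9O2-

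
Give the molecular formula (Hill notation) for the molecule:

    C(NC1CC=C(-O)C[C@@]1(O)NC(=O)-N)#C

Heavy atoms from the SMILES: 9 C, 3 N, 3 O.
Implicit hydrogens by atom environment:
  4 × C: no H
  3 × C: 1 H each → 3
  2 × C: 2 H each → 4
  2 × N: 1 H each → 2
  2 × O: 1 H each → 2
  1 × N: 2 H
  1 × O: no H
  Total hydrogens = 13.
Molecular formula: C9H13N3O3

C9H13N3O3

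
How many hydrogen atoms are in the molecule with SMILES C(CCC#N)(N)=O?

6

Hydrogens are implicit in SMILES; fill each atom to its normal valence:
  2 × C: 2 H each → 4
  2 × C: no H
  1 × N: 2 H
  1 × N: no H
  1 × O: no H
  Total hydrogens = 6.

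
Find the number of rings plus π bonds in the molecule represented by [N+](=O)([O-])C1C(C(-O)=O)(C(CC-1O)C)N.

Molecular formula from the SMILES: C7H12N2O5.
DoU = (2C + 2 + N − H − X)/2 = (2·7 + 2 + 2 − 12 − 0)/2 = 6/2 = 3.
(Structurally: 1 ring(s) + 2 π bond(s) = 3.)

3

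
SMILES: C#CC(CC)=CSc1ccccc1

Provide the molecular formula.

C12H12S

Heavy atoms from the SMILES: 12 C, 1 S.
Implicit hydrogens by atom environment:
  5 × C (aromatic): 1 H each → 5
  2 × C: 1 H each → 2
  2 × C: no H
  1 × C: 3 H
  1 × C: 2 H
  1 × C (aromatic): no H
  1 × S: no H
  Total hydrogens = 12.
Molecular formula: C12H12S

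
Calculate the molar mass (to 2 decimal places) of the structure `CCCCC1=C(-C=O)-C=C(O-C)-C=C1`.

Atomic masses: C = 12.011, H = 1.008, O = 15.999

192.26

Molecular formula: C12H16O2.
M = 12×12.011 + 16×1.008 + 2×15.999 = 192.26 g/mol.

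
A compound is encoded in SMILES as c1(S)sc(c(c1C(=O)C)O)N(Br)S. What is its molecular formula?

C6H6BrNO2S3

Heavy atoms from the SMILES: 1 Br, 6 C, 1 N, 2 O, 3 S.
Implicit hydrogens by atom environment:
  4 × C (aromatic): no H
  2 × S: 1 H each → 2
  1 × Br: no H
  1 × C: 3 H
  1 × C: no H
  1 × N: no H
  1 × O: 1 H
  1 × O: no H
  1 × S (aromatic): no H
  Total hydrogens = 6.
Molecular formula: C6H6BrNO2S3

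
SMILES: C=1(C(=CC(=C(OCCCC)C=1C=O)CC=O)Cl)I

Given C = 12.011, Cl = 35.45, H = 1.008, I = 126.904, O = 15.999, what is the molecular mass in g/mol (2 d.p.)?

Molecular formula: C13H14ClIO3.
M = 13×12.011 + 1×35.45 + 14×1.008 + 1×126.904 + 3×15.999 = 380.61 g/mol.

380.61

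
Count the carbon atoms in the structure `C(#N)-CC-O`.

3

The symbol for carbon appears 3 times in the SMILES.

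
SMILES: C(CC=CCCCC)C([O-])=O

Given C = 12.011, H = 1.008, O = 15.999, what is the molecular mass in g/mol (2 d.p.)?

Molecular formula: C9H15O2-.
M = 9×12.011 + 15×1.008 + 2×15.999 = 155.22 g/mol.

155.22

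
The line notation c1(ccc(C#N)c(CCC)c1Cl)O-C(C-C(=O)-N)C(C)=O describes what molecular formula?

Heavy atoms from the SMILES: 15 C, 1 Cl, 2 N, 3 O.
Implicit hydrogens by atom environment:
  4 × C (aromatic): no H
  3 × C: 2 H each → 6
  3 × C: no H
  3 × O: no H
  2 × C: 3 H each → 6
  2 × C (aromatic): 1 H each → 2
  1 × C: 1 H
  1 × Cl: no H
  1 × N: 2 H
  1 × N: no H
  Total hydrogens = 17.
Molecular formula: C15H17ClN2O3

C15H17ClN2O3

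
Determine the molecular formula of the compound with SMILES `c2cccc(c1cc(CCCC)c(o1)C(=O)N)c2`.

Heavy atoms from the SMILES: 15 C, 1 N, 2 O.
Implicit hydrogens by atom environment:
  6 × C (aromatic): 1 H each → 6
  4 × C (aromatic): no H
  3 × C: 2 H each → 6
  1 × C: 3 H
  1 × C: no H
  1 × N: 2 H
  1 × O (aromatic): no H
  1 × O: no H
  Total hydrogens = 17.
Molecular formula: C15H17NO2

C15H17NO2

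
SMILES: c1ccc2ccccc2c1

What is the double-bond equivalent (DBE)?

Molecular formula from the SMILES: C10H8.
DoU = (2C + 2 + N − H − X)/2 = (2·10 + 2 + 0 − 8 − 0)/2 = 14/2 = 7.
(Structurally: 2 ring(s) + 5 π bond(s) = 7.)

7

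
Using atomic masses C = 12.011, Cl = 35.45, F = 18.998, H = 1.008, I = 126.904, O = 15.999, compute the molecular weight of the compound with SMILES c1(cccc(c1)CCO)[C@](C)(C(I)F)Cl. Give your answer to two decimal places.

342.58

Molecular formula: C11H13ClFIO.
M = 11×12.011 + 1×35.45 + 1×18.998 + 13×1.008 + 1×126.904 + 1×15.999 = 342.58 g/mol.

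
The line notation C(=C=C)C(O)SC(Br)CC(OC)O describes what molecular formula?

Heavy atoms from the SMILES: 1 Br, 8 C, 3 O, 1 S.
Implicit hydrogens by atom environment:
  4 × C: 1 H each → 4
  2 × C: 2 H each → 4
  2 × O: 1 H each → 2
  1 × Br: no H
  1 × C: 3 H
  1 × C: no H
  1 × O: no H
  1 × S: no H
  Total hydrogens = 13.
Molecular formula: C8H13BrO3S

C8H13BrO3S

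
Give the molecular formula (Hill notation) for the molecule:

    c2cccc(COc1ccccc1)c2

C13H12O

Heavy atoms from the SMILES: 13 C, 1 O.
Implicit hydrogens by atom environment:
  10 × C (aromatic): 1 H each → 10
  2 × C (aromatic): no H
  1 × C: 2 H
  1 × O: no H
  Total hydrogens = 12.
Molecular formula: C13H12O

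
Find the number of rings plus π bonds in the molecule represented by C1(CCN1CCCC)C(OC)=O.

2

Molecular formula from the SMILES: C9H17NO2.
DoU = (2C + 2 + N − H − X)/2 = (2·9 + 2 + 1 − 17 − 0)/2 = 4/2 = 2.
(Structurally: 1 ring(s) + 1 π bond(s) = 2.)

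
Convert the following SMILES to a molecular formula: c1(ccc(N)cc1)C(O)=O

C7H7NO2

Heavy atoms from the SMILES: 7 C, 1 N, 2 O.
Implicit hydrogens by atom environment:
  4 × C (aromatic): 1 H each → 4
  2 × C (aromatic): no H
  1 × C: no H
  1 × N: 2 H
  1 × O: 1 H
  1 × O: no H
  Total hydrogens = 7.
Molecular formula: C7H7NO2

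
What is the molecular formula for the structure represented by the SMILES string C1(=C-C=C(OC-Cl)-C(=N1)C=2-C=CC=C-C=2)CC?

Heavy atoms from the SMILES: 14 C, 1 Cl, 1 N, 1 O.
Implicit hydrogens by atom environment:
  7 × C (aromatic): 1 H each → 7
  4 × C (aromatic): no H
  2 × C: 2 H each → 4
  1 × C: 3 H
  1 × Cl: no H
  1 × N (aromatic): no H
  1 × O: no H
  Total hydrogens = 14.
Molecular formula: C14H14ClNO

C14H14ClNO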